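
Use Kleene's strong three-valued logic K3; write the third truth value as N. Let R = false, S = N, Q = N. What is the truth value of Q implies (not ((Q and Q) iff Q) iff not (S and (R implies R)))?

Q and Q = N and N = N
(Q and Q) iff Q = N iff N = N
not ((Q and Q) iff Q) = not N = N
R implies R = false implies false = true
S and (R implies R) = N and true = N
not (S and (R implies R)) = not N = N
not ((Q and Q) iff Q) iff not (S and (R implies R)) = N iff N = N
Q implies (not ((Q and Q) iff Q) iff not (S and (R implies R))) = N implies N = N  [not N or N]

N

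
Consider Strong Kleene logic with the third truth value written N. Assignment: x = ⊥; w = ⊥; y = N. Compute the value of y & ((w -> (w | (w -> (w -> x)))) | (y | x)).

N

w -> x = ⊥ -> ⊥ = ⊤
w -> (w -> x) = ⊥ -> ⊤ = ⊤
w | (w -> (w -> x)) = ⊥ | ⊤ = ⊤
w -> (w | (w -> (w -> x))) = ⊥ -> ⊤ = ⊤
y | x = N | ⊥ = N
(w -> (w | (w -> (w -> x)))) | (y | x) = ⊤ | N = ⊤
y & ((w -> (w | (w -> (w -> x)))) | (y | x)) = N & ⊤ = N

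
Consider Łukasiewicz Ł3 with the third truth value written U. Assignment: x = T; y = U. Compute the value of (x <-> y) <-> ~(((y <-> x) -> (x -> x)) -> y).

x <-> y = T <-> U = U  [1 − |1−½|]
y <-> x = U <-> T = U
x -> x = T -> T = T
(y <-> x) -> (x -> x) = U -> T = T
((y <-> x) -> (x -> x)) -> y = T -> U = U
~(((y <-> x) -> (x -> x)) -> y) = ~U = U
(x <-> y) <-> ~(((y <-> x) -> (x -> x)) -> y) = U <-> U = T

T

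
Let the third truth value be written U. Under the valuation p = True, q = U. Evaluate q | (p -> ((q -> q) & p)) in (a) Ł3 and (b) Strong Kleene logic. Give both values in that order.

In Ł3: q -> q = U -> U = True  [min(1, 1−½+½)]
(q -> q) & p = True & True = True
p -> ((q -> q) & p) = True -> True = True
q | (p -> ((q -> q) & p)) = U | True = True
In Strong Kleene logic: q -> q = U -> U = U
(q -> q) & p = U & True = U
p -> ((q -> q) & p) = True -> U = U
q | (p -> ((q -> q) & p)) = U | U = U
They differ because Ł3 and Strong Kleene logic treat U differently under implication.

True; U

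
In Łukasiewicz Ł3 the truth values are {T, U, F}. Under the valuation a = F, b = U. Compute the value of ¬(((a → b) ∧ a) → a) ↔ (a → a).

F

a → b = F → U = T  [min(1, 1−0+½)]
(a → b) ∧ a = T ∧ F = F
((a → b) ∧ a) → a = F → F = T
¬(((a → b) ∧ a) → a) = ¬T = F
a → a = F → F = T
¬(((a → b) ∧ a) → a) ↔ (a → a) = F ↔ T = F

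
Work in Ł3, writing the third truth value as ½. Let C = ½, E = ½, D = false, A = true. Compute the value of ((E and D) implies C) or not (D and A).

E and D = ½ and false = false
(E and D) implies C = false implies ½ = true  [min(1, 1−0+½)]
D and A = false and true = false
not (D and A) = not false = true
((E and D) implies C) or not (D and A) = true or true = true

true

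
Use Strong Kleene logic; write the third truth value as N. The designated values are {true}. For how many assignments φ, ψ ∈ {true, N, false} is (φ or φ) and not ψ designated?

1

Designated under: (φ=true, ψ=false).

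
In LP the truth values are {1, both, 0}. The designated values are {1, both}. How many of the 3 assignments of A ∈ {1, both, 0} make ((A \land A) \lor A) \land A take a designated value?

2

A=1: 1 ✓
A=both: both ✓
A=0: 0 ·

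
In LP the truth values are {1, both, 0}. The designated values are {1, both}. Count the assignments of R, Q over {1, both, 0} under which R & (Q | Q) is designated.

4

Designated under: (R=1, Q=1); (R=1, Q=both); (R=both, Q=1); (R=both, Q=both).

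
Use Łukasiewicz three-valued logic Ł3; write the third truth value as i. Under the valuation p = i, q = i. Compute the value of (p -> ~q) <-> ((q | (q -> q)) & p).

i

~q = ~i = i
p -> ~q = i -> i = True
q -> q = i -> i = True
q | (q -> q) = i | True = True
(q | (q -> q)) & p = True & i = i
(p -> ~q) <-> ((q | (q -> q)) & p) = True <-> i = i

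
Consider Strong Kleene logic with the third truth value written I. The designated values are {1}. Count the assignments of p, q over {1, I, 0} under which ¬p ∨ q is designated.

Of the 9 assignments, 5 give a value in {1}.

5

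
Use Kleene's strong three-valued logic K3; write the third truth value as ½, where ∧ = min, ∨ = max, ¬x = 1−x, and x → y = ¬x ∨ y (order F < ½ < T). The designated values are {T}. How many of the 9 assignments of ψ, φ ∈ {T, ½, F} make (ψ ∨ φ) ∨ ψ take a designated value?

Of the 9 assignments, 5 give a value in {T}.

5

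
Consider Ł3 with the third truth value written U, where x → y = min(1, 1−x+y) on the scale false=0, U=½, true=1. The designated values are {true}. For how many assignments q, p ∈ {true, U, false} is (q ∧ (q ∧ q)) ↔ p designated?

Designated under: (q=true, p=true); (q=U, p=U); (q=false, p=false).

3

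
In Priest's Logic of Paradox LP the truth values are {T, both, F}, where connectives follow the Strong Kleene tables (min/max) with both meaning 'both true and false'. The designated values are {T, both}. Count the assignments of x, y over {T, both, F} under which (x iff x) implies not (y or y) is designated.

Of the 9 assignments, 7 give a value in {T, both}.

7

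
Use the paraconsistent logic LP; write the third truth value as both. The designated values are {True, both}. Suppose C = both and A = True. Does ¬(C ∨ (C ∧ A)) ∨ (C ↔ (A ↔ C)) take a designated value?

Yes

C ∧ A = both ∧ True = both
C ∨ (C ∧ A) = both ∨ both = both
¬(C ∨ (C ∧ A)) = ¬both = both
A ↔ C = True ↔ both = both
C ↔ (A ↔ C) = both ↔ both = both
¬(C ∨ (C ∧ A)) ∨ (C ↔ (A ↔ C)) = both ∨ both = both
both ∈ {True, both}.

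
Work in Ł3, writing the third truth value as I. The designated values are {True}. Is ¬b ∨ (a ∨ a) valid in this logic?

No

Countermodel: b=True, a=I gives I, which is not designated.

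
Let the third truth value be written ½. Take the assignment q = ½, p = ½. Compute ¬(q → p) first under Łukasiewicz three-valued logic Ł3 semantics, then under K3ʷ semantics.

In Łukasiewicz three-valued logic Ł3: q → p = ½ → ½ = ⊤
¬(q → p) = ¬⊤ = ⊥
In K3ʷ: q → p = ½ → ½ = ½  [any arg is the third value ⇒ result is the third value]
¬(q → p) = ¬½ = ½
They differ because Łukasiewicz three-valued logic Ł3 and K3ʷ treat ½ differently under the binary connectives.

⊥; ½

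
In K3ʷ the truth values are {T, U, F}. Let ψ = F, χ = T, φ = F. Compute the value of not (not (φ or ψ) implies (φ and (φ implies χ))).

T

φ or ψ = F or F = F
not (φ or ψ) = not F = T
φ implies χ = F implies T = T
φ and (φ implies χ) = F and T = F
not (φ or ψ) implies (φ and (φ implies χ)) = T implies F = F
not (not (φ or ψ) implies (φ and (φ implies χ))) = not F = T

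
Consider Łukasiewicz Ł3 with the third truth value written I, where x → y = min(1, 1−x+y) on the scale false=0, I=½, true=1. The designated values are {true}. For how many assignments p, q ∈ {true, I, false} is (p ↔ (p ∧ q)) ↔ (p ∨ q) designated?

Designated under: (p=true, q=true); (p=I, q=true); (p=I, q=false); (p=false, q=true).

4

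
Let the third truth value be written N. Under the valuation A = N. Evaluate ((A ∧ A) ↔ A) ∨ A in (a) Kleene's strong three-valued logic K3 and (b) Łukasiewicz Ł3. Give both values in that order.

In Kleene's strong three-valued logic K3: A ∧ A = N ∧ N = N
(A ∧ A) ↔ A = N ↔ N = N
((A ∧ A) ↔ A) ∨ A = N ∨ N = N
In Łukasiewicz Ł3: A ∧ A = N ∧ N = N
(A ∧ A) ↔ A = N ↔ N = true  [1 − |½−½|]
((A ∧ A) ↔ A) ∨ A = true ∨ N = true
They differ because Kleene's strong three-valued logic K3 and Łukasiewicz Ł3 treat N differently under implication.

N; true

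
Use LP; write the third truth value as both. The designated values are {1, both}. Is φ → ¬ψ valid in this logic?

Countermodel: φ=1, ψ=1 gives 0, which is not designated.

No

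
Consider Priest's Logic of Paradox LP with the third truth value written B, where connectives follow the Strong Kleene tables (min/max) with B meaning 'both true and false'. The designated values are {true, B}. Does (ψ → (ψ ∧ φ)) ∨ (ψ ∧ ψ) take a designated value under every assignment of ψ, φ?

Every assignment of ψ, φ over {true, B, false} gives a value in {true, B}.
In particular, with ψ=B, φ=B: (ψ → (ψ ∧ φ)) ∨ (ψ ∧ ψ) = B.

Yes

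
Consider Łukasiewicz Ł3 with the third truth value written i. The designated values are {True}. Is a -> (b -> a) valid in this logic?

Yes

Every assignment of a, b over {True, i, False} gives a value in {True}.
In particular, with a=i, b=i: a -> (b -> a) = True.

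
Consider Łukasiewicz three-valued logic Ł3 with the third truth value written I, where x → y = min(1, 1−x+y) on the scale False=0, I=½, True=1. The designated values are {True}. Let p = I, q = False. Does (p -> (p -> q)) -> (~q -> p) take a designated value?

No

p -> q = I -> False = I  [min(1, 1−½+0)]
p -> (p -> q) = I -> I = True
~q = ~False = True
~q -> p = True -> I = I
(p -> (p -> q)) -> (~q -> p) = True -> I = I
I ∉ {True}.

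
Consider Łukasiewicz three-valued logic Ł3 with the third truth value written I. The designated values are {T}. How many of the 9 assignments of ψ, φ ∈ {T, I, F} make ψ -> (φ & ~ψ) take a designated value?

Of the 9 assignments, 5 give a value in {T}.

5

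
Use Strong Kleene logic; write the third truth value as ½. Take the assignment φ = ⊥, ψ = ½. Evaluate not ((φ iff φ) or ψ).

⊥

φ iff φ = ⊥ iff ⊥ = ⊤
(φ iff φ) or ψ = ⊤ or ½ = ⊤
not ((φ iff φ) or ψ) = not ⊤ = ⊥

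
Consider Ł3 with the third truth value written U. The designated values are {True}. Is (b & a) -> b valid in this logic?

Every assignment of b, a over {True, U, False} gives a value in {True}.
In particular, with b=U, a=U: (b & a) -> b = True.

Yes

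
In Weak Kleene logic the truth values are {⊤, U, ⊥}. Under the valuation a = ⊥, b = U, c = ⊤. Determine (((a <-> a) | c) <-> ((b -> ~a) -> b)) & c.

U

a <-> a = ⊥ <-> ⊥ = ⊤
(a <-> a) | c = ⊤ | ⊤ = ⊤
~a = ~⊥ = ⊤
b -> ~a = U -> ⊤ = U  [any arg is the third value ⇒ result is the third value]
(b -> ~a) -> b = U -> U = U
((a <-> a) | c) <-> ((b -> ~a) -> b) = ⊤ <-> U = U
(((a <-> a) | c) <-> ((b -> ~a) -> b)) & c = U & ⊤ = U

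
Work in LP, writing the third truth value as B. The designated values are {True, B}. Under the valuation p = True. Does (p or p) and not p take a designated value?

p or p = True or True = True
not p = not True = False
(p or p) and not p = True and False = False
False ∉ {True, B}.

No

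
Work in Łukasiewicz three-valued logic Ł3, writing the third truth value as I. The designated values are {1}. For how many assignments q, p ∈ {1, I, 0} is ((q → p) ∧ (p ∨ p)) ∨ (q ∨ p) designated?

5

Of the 9 assignments, 5 give a value in {1}.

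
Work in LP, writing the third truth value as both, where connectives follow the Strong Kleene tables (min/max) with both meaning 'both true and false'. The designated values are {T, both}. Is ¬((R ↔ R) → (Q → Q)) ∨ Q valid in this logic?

Countermodel: R=T, Q=F gives F, which is not designated.

No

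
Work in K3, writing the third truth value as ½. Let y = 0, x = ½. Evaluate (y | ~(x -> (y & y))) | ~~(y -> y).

1

y & y = 0 & 0 = 0
x -> (y & y) = ½ -> 0 = ½  [~½ | 0]
~(x -> (y & y)) = ~½ = ½
y | ~(x -> (y & y)) = 0 | ½ = ½
y -> y = 0 -> 0 = 1
~(y -> y) = ~1 = 0
~~(y -> y) = ~0 = 1
(y | ~(x -> (y & y))) | ~~(y -> y) = ½ | 1 = 1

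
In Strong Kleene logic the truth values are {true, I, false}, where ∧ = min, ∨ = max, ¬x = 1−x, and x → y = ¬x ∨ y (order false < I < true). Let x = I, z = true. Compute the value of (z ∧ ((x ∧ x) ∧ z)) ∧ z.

x ∧ x = I ∧ I = I
(x ∧ x) ∧ z = I ∧ true = I
z ∧ ((x ∧ x) ∧ z) = true ∧ I = I
(z ∧ ((x ∧ x) ∧ z)) ∧ z = I ∧ true = I

I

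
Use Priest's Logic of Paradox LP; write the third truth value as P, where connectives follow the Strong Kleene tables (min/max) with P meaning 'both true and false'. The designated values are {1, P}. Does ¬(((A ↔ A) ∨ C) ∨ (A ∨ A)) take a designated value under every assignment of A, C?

Countermodel: A=1, C=1 gives 0, which is not designated.

No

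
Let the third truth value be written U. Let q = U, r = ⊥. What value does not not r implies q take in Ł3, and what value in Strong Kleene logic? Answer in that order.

⊤; ⊤

In Ł3: not r = not ⊥ = ⊤
not not r = not ⊤ = ⊥
not not r implies q = ⊥ implies U = ⊤  [min(1, 1−0+½)]
In Strong Kleene logic: not r = not ⊥ = ⊤
not not r = not ⊤ = ⊥
not not r implies q = ⊥ implies U = ⊤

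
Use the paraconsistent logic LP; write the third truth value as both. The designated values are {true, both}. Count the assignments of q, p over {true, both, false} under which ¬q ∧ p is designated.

Designated under: (q=both, p=true); (q=both, p=both); (q=false, p=true); (q=false, p=both).

4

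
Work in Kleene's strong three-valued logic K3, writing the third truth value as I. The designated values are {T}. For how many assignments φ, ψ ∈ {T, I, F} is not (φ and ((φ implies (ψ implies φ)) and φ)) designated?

Designated under: (φ=F, ψ=T); (φ=F, ψ=I); (φ=F, ψ=F).

3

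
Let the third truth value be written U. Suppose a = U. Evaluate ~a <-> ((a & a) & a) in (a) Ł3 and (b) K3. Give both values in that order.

In Ł3: ~a = ~U = U
a & a = U & U = U
(a & a) & a = U & U = U
~a <-> ((a & a) & a) = U <-> U = 1  [1 − |½−½|]
In K3: ~a = ~U = U
a & a = U & U = U
(a & a) & a = U & U = U
~a <-> ((a & a) & a) = U <-> U = U
They differ because Ł3 and K3 treat U differently under implication.

1; U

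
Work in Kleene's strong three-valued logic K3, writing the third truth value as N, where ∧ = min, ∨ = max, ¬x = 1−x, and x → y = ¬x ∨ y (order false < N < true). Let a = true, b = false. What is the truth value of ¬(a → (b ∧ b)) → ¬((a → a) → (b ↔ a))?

true

b ∧ b = false ∧ false = false
a → (b ∧ b) = true → false = false
¬(a → (b ∧ b)) = ¬false = true
a → a = true → true = true
b ↔ a = false ↔ true = false
(a → a) → (b ↔ a) = true → false = false
¬((a → a) → (b ↔ a)) = ¬false = true
¬(a → (b ∧ b)) → ¬((a → a) → (b ↔ a)) = true → true = true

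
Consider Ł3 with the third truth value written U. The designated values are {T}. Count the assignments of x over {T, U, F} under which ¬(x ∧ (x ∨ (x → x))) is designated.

1

x=T: F ·
x=U: U ·
x=F: T ✓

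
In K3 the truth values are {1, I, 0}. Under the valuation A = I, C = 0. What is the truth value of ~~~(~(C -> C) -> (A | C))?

C -> C = 0 -> 0 = 1
~(C -> C) = ~1 = 0
A | C = I | 0 = I
~(C -> C) -> (A | C) = 0 -> I = 1  [~0 | I]
~(~(C -> C) -> (A | C)) = ~1 = 0
~~(~(C -> C) -> (A | C)) = ~0 = 1
~~~(~(C -> C) -> (A | C)) = ~1 = 0

0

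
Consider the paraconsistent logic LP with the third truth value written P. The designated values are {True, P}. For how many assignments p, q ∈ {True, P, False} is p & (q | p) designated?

Of the 9 assignments, 6 give a value in {True, P}.

6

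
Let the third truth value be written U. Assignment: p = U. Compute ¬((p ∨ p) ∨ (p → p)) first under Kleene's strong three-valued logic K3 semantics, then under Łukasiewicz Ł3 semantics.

U; ⊥

In Kleene's strong three-valued logic K3: p ∨ p = U ∨ U = U
p → p = U → U = U  [¬U ∨ U]
(p ∨ p) ∨ (p → p) = U ∨ U = U
¬((p ∨ p) ∨ (p → p)) = ¬U = U
In Łukasiewicz Ł3: p ∨ p = U ∨ U = U
p → p = U → U = ⊤  [min(1, 1−½+½)]
(p ∨ p) ∨ (p → p) = U ∨ ⊤ = ⊤
¬((p ∨ p) ∨ (p → p)) = ¬⊤ = ⊥
They differ because Kleene's strong three-valued logic K3 and Łukasiewicz Ł3 treat U differently under implication.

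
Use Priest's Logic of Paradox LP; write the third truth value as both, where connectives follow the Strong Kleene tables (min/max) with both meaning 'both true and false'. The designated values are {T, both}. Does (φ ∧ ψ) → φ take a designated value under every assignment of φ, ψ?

Every assignment of φ, ψ over {T, both, F} gives a value in {T, both}.
In particular, with φ=both, ψ=both: (φ ∧ ψ) → φ = both.

Yes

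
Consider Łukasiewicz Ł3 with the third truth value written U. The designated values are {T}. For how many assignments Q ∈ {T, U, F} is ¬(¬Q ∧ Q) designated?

Q=T: T ✓
Q=U: U ·
Q=F: T ✓

2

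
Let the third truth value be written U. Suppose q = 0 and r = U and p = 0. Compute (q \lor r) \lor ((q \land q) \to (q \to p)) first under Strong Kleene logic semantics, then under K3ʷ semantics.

1; U

In Strong Kleene logic: q \lor r = 0 \lor U = U
q \land q = 0 \land 0 = 0
q \to p = 0 \to 0 = 1
(q \land q) \to (q \to p) = 0 \to 1 = 1
(q \lor r) \lor ((q \land q) \to (q \to p)) = U \lor 1 = 1
In K3ʷ: q \lor r = 0 \lor U = U
q \land q = 0 \land 0 = 0
q \to p = 0 \to 0 = 1
(q \land q) \to (q \to p) = 0 \to 1 = 1
(q \lor r) \lor ((q \land q) \to (q \to p)) = U \lor 1 = U
They differ because Strong Kleene logic and K3ʷ treat U differently under the binary connectives.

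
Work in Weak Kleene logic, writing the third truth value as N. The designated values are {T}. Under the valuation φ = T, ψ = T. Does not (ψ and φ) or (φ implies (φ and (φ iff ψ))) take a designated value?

Yes

ψ and φ = T and T = T
not (ψ and φ) = not T = F
φ iff ψ = T iff T = T
φ and (φ iff ψ) = T and T = T
φ implies (φ and (φ iff ψ)) = T implies T = T
not (ψ and φ) or (φ implies (φ and (φ iff ψ))) = F or T = T
T ∈ {T}.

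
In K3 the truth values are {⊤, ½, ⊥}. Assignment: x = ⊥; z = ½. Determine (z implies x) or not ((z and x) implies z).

z implies x = ½ implies ⊥ = ½  [not ½ or ⊥]
z and x = ½ and ⊥ = ⊥
(z and x) implies z = ⊥ implies ½ = ⊤
not ((z and x) implies z) = not ⊤ = ⊥
(z implies x) or not ((z and x) implies z) = ½ or ⊥ = ½

½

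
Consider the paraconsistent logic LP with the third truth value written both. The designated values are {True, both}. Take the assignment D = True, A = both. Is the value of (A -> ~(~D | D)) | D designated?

~D = ~True = False
~D | D = False | True = True
~(~D | D) = ~True = False
A -> ~(~D | D) = both -> False = both
(A -> ~(~D | D)) | D = both | True = True
True ∈ {True, both}.

Yes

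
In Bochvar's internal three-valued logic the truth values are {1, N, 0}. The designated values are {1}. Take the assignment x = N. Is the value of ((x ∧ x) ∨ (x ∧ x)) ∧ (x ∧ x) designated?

No

x ∧ x = N ∧ N = N
x ∧ x = N ∧ N = N
(x ∧ x) ∨ (x ∧ x) = N ∨ N = N
x ∧ x = N ∧ N = N
((x ∧ x) ∨ (x ∧ x)) ∧ (x ∧ x) = N ∧ N = N
N ∉ {1}.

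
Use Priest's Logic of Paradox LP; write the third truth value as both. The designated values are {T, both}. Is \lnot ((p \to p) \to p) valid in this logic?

Countermodel: p=T gives F, which is not designated.

No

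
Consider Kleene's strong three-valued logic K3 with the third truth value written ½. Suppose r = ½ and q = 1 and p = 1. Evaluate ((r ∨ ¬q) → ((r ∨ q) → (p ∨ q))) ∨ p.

1

¬q = ¬1 = 0
r ∨ ¬q = ½ ∨ 0 = ½
r ∨ q = ½ ∨ 1 = 1
p ∨ q = 1 ∨ 1 = 1
(r ∨ q) → (p ∨ q) = 1 → 1 = 1
(r ∨ ¬q) → ((r ∨ q) → (p ∨ q)) = ½ → 1 = 1  [¬½ ∨ 1]
((r ∨ ¬q) → ((r ∨ q) → (p ∨ q))) ∨ p = 1 ∨ 1 = 1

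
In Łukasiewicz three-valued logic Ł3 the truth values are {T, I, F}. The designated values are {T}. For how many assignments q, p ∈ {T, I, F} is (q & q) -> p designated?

6

Of the 9 assignments, 6 give a value in {T}.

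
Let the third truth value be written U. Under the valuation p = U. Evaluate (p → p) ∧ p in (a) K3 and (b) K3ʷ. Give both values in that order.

In K3: p → p = U → U = U  [¬U ∨ U]
(p → p) ∧ p = U ∧ U = U
In K3ʷ: p → p = U → U = U  [any arg is the third value ⇒ result is the third value]
(p → p) ∧ p = U ∧ U = U

U; U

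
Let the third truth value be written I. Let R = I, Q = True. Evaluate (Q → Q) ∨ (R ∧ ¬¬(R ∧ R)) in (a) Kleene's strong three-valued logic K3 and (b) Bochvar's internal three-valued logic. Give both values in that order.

True; I

In Kleene's strong three-valued logic K3: Q → Q = True → True = True
R ∧ R = I ∧ I = I
¬(R ∧ R) = ¬I = I
¬¬(R ∧ R) = ¬I = I
R ∧ ¬¬(R ∧ R) = I ∧ I = I
(Q → Q) ∨ (R ∧ ¬¬(R ∧ R)) = True ∨ I = True
In Bochvar's internal three-valued logic: Q → Q = True → True = True
R ∧ R = I ∧ I = I
¬(R ∧ R) = ¬I = I
¬¬(R ∧ R) = ¬I = I
R ∧ ¬¬(R ∧ R) = I ∧ I = I
(Q → Q) ∨ (R ∧ ¬¬(R ∧ R)) = True ∨ I = I
They differ because Kleene's strong three-valued logic K3 and Bochvar's internal three-valued logic treat I differently under the binary connectives.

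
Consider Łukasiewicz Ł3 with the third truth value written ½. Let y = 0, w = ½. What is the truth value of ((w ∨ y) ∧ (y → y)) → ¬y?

w ∨ y = ½ ∨ 0 = ½
y → y = 0 → 0 = 1
(w ∨ y) ∧ (y → y) = ½ ∧ 1 = ½
¬y = ¬0 = 1
((w ∨ y) ∧ (y → y)) → ¬y = ½ → 1 = 1  [min(1, 1−½+1)]

1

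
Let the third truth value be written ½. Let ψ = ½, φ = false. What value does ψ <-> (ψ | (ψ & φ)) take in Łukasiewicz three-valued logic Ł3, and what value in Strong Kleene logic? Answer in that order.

true; ½

In Łukasiewicz three-valued logic Ł3: ψ & φ = ½ & false = false
ψ | (ψ & φ) = ½ | false = ½
ψ <-> (ψ | (ψ & φ)) = ½ <-> ½ = true  [1 − |½−½|]
In Strong Kleene logic: ψ & φ = ½ & false = false
ψ | (ψ & φ) = ½ | false = ½
ψ <-> (ψ | (ψ & φ)) = ½ <-> ½ = ½
They differ because Łukasiewicz three-valued logic Ł3 and Strong Kleene logic treat ½ differently under implication.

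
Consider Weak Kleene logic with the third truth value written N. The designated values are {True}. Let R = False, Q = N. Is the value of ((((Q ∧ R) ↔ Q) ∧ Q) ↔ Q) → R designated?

Q ∧ R = N ∧ False = N
(Q ∧ R) ↔ Q = N ↔ N = N
((Q ∧ R) ↔ Q) ∧ Q = N ∧ N = N
(((Q ∧ R) ↔ Q) ∧ Q) ↔ Q = N ↔ N = N
((((Q ∧ R) ↔ Q) ∧ Q) ↔ Q) → R = N → False = N  [any arg is the third value ⇒ result is the third value]
N ∉ {True}.

No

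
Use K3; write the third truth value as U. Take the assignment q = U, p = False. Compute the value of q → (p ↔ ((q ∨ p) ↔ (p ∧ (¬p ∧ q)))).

U

q ∨ p = U ∨ False = U
¬p = ¬False = True
¬p ∧ q = True ∧ U = U
p ∧ (¬p ∧ q) = False ∧ U = False
(q ∨ p) ↔ (p ∧ (¬p ∧ q)) = U ↔ False = U
p ↔ ((q ∨ p) ↔ (p ∧ (¬p ∧ q))) = False ↔ U = U
q → (p ↔ ((q ∨ p) ↔ (p ∧ (¬p ∧ q)))) = U → U = U  [¬U ∨ U]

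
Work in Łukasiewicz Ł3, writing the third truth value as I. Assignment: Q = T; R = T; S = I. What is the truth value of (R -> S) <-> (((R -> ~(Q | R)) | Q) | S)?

I

R -> S = T -> I = I  [min(1, 1−1+½)]
Q | R = T | T = T
~(Q | R) = ~T = F
R -> ~(Q | R) = T -> F = F
(R -> ~(Q | R)) | Q = F | T = T
((R -> ~(Q | R)) | Q) | S = T | I = T
(R -> S) <-> (((R -> ~(Q | R)) | Q) | S) = I <-> T = I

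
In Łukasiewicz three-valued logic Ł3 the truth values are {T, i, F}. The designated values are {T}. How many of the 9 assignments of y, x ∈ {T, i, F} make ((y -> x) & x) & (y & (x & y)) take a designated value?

1

Designated under: (y=T, x=T).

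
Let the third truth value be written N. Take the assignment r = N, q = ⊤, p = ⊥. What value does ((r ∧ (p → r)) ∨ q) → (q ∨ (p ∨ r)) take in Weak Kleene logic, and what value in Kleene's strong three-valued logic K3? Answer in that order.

In Weak Kleene logic: p → r = ⊥ → N = N
r ∧ (p → r) = N ∧ N = N
(r ∧ (p → r)) ∨ q = N ∨ ⊤ = N
p ∨ r = ⊥ ∨ N = N
q ∨ (p ∨ r) = ⊤ ∨ N = N
((r ∧ (p → r)) ∨ q) → (q ∨ (p ∨ r)) = N → N = N
In Kleene's strong three-valued logic K3: p → r = ⊥ → N = ⊤  [¬⊥ ∨ N]
r ∧ (p → r) = N ∧ ⊤ = N
(r ∧ (p → r)) ∨ q = N ∨ ⊤ = ⊤
p ∨ r = ⊥ ∨ N = N
q ∨ (p ∨ r) = ⊤ ∨ N = ⊤
((r ∧ (p → r)) ∨ q) → (q ∨ (p ∨ r)) = ⊤ → ⊤ = ⊤
They differ because Weak Kleene logic and Kleene's strong three-valued logic K3 treat N differently under the binary connectives.

N; ⊤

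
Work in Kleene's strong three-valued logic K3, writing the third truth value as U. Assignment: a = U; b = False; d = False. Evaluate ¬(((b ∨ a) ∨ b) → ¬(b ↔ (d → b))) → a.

b ∨ a = False ∨ U = U
(b ∨ a) ∨ b = U ∨ False = U
d → b = False → False = True
b ↔ (d → b) = False ↔ True = False
¬(b ↔ (d → b)) = ¬False = True
((b ∨ a) ∨ b) → ¬(b ↔ (d → b)) = U → True = True  [¬U ∨ True]
¬(((b ∨ a) ∨ b) → ¬(b ↔ (d → b))) = ¬True = False
¬(((b ∨ a) ∨ b) → ¬(b ↔ (d → b))) → a = False → U = True

True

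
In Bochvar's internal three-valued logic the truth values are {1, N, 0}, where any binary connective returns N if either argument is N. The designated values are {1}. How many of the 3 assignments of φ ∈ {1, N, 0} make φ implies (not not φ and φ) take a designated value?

2

φ=1: 1 ✓
φ=N: N ·
φ=0: 1 ✓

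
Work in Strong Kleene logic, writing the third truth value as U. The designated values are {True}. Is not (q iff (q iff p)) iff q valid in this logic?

Countermodel: q=True, p=True gives False, which is not designated.

No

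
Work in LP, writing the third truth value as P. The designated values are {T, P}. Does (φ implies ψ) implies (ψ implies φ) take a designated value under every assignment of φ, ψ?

No

Countermodel: φ=F, ψ=T gives F, which is not designated.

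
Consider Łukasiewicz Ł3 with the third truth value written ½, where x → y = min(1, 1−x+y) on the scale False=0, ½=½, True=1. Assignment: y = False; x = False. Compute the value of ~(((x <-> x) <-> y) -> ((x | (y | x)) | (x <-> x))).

False

x <-> x = False <-> False = True
(x <-> x) <-> y = True <-> False = False
y | x = False | False = False
x | (y | x) = False | False = False
x <-> x = False <-> False = True
(x | (y | x)) | (x <-> x) = False | True = True
((x <-> x) <-> y) -> ((x | (y | x)) | (x <-> x)) = False -> True = True
~(((x <-> x) <-> y) -> ((x | (y | x)) | (x <-> x))) = ~True = False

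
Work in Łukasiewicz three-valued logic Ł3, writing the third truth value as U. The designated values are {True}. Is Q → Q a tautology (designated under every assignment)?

Every assignment of Q over {True, U, False} gives a value in {True}.
In particular, with Q=U: Q → Q = True.

Yes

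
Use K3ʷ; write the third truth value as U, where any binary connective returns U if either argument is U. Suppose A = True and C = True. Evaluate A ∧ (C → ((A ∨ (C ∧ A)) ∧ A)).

True

C ∧ A = True ∧ True = True
A ∨ (C ∧ A) = True ∨ True = True
(A ∨ (C ∧ A)) ∧ A = True ∧ True = True
C → ((A ∨ (C ∧ A)) ∧ A) = True → True = True
A ∧ (C → ((A ∨ (C ∧ A)) ∧ A)) = True ∧ True = True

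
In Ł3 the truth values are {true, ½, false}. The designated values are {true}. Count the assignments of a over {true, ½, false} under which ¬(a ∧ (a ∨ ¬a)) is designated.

a=true: false ·
a=½: ½ ·
a=false: true ✓

1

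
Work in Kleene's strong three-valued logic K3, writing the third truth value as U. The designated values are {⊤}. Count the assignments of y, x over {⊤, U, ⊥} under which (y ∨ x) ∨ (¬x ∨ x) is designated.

Of the 9 assignments, 7 give a value in {⊤}.

7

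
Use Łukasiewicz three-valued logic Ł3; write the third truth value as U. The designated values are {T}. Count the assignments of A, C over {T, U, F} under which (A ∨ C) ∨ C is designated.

Of the 9 assignments, 5 give a value in {T}.

5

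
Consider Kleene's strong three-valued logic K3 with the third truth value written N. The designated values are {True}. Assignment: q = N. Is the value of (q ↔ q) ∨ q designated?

No

q ↔ q = N ↔ N = N
(q ↔ q) ∨ q = N ∨ N = N
N ∉ {True}.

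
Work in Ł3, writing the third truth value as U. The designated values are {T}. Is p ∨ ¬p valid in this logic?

No

Countermodel: p=U gives U, which is not designated.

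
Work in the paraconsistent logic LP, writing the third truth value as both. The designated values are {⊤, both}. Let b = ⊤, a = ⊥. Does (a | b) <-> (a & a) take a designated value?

No

a | b = ⊥ | ⊤ = ⊤
a & a = ⊥ & ⊥ = ⊥
(a | b) <-> (a & a) = ⊤ <-> ⊥ = ⊥
⊥ ∉ {⊤, both}.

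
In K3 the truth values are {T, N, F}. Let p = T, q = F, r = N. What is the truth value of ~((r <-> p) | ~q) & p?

F

r <-> p = N <-> T = N
~q = ~F = T
(r <-> p) | ~q = N | T = T
~((r <-> p) | ~q) = ~T = F
~((r <-> p) | ~q) & p = F & T = F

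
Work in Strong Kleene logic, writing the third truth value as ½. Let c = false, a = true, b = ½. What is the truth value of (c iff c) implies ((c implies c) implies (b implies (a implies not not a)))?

true

c iff c = false iff false = true
c implies c = false implies false = true
not a = not true = false
not not a = not false = true
a implies not not a = true implies true = true
b implies (a implies not not a) = ½ implies true = true
(c implies c) implies (b implies (a implies not not a)) = true implies true = true
(c iff c) implies ((c implies c) implies (b implies (a implies not not a))) = true implies true = true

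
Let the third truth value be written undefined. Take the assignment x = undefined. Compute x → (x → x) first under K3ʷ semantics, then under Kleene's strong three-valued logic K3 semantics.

undefined; undefined

In K3ʷ: x → x = undefined → undefined = undefined  [any arg is the third value ⇒ result is the third value]
x → (x → x) = undefined → undefined = undefined
In Kleene's strong three-valued logic K3: x → x = undefined → undefined = undefined  [¬undefined ∨ undefined]
x → (x → x) = undefined → undefined = undefined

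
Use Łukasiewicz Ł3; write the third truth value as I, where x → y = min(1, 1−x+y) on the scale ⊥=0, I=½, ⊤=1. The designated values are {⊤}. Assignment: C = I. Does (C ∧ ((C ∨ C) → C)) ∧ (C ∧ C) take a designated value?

No

C ∨ C = I ∨ I = I
(C ∨ C) → C = I → I = ⊤  [min(1, 1−½+½)]
C ∧ ((C ∨ C) → C) = I ∧ ⊤ = I
C ∧ C = I ∧ I = I
(C ∧ ((C ∨ C) → C)) ∧ (C ∧ C) = I ∧ I = I
I ∉ {⊤}.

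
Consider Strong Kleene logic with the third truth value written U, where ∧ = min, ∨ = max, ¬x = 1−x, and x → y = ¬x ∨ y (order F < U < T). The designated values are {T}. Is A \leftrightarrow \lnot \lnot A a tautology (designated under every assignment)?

No

Countermodel: A=U gives U, which is not designated.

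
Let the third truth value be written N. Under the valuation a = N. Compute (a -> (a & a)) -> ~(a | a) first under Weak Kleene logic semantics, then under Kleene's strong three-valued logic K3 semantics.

In Weak Kleene logic: a & a = N & N = N
a -> (a & a) = N -> N = N  [any arg is the third value ⇒ result is the third value]
a | a = N | N = N
~(a | a) = ~N = N
(a -> (a & a)) -> ~(a | a) = N -> N = N
In Kleene's strong three-valued logic K3: a & a = N & N = N
a -> (a & a) = N -> N = N  [~N | N]
a | a = N | N = N
~(a | a) = ~N = N
(a -> (a & a)) -> ~(a | a) = N -> N = N

N; N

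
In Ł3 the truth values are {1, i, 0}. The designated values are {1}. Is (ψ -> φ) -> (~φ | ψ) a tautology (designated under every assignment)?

Countermodel: ψ=i, φ=1 gives i, which is not designated.

No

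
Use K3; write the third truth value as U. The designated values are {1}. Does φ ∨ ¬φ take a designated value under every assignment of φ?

Countermodel: φ=U gives U, which is not designated.

No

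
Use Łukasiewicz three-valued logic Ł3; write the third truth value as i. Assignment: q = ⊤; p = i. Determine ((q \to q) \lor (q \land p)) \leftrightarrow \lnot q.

q \to q = ⊤ \to ⊤ = ⊤
q \land p = ⊤ \land i = i
(q \to q) \lor (q \land p) = ⊤ \lor i = ⊤
\lnot q = \lnot ⊤ = ⊥
((q \to q) \lor (q \land p)) \leftrightarrow \lnot q = ⊤ \leftrightarrow ⊥ = ⊥

⊥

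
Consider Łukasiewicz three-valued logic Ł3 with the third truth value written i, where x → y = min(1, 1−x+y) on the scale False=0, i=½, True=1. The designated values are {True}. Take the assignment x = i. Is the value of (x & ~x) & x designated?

~x = ~i = i
x & ~x = i & i = i
(x & ~x) & x = i & i = i
i ∉ {True}.

No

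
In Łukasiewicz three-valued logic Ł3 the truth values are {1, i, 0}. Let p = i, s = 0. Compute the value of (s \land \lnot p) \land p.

0

\lnot p = \lnot i = i
s \land \lnot p = 0 \land i = 0
(s \land \lnot p) \land p = 0 \land i = 0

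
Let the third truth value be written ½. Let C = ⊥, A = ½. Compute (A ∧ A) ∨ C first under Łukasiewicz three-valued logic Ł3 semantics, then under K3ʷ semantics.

In Łukasiewicz three-valued logic Ł3: A ∧ A = ½ ∧ ½ = ½
(A ∧ A) ∨ C = ½ ∨ ⊥ = ½
In K3ʷ: A ∧ A = ½ ∧ ½ = ½
(A ∧ A) ∨ C = ½ ∨ ⊥ = ½

½; ½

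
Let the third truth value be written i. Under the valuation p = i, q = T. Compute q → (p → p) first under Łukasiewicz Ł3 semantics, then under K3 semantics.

T; i

In Łukasiewicz Ł3: p → p = i → i = T
q → (p → p) = T → T = T
In K3: p → p = i → i = i  [¬i ∨ i]
q → (p → p) = T → i = i
They differ because Łukasiewicz Ł3 and K3 treat i differently under implication.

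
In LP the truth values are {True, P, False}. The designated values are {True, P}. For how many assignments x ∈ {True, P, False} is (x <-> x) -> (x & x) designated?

x=True: True ✓
x=P: P ✓
x=False: False ·

2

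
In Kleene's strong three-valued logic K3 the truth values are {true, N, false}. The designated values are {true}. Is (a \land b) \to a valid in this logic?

No

Countermodel: a=N, b=true gives N, which is not designated.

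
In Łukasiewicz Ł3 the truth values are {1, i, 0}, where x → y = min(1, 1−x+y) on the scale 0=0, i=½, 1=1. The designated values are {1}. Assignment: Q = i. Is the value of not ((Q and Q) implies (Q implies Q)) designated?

No

Q and Q = i and i = i
Q implies Q = i implies i = 1
(Q and Q) implies (Q implies Q) = i implies 1 = 1
not ((Q and Q) implies (Q implies Q)) = not 1 = 0
0 ∉ {1}.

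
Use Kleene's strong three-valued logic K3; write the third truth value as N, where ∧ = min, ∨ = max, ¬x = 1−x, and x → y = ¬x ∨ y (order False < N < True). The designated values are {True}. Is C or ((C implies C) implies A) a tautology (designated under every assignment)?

No

Countermodel: C=N, A=N gives N, which is not designated.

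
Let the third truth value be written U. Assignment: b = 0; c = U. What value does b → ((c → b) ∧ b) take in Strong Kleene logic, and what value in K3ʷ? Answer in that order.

In Strong Kleene logic: c → b = U → 0 = U  [¬U ∨ 0]
(c → b) ∧ b = U ∧ 0 = 0
b → ((c → b) ∧ b) = 0 → 0 = 1
In K3ʷ: c → b = U → 0 = U  [any arg is the third value ⇒ result is the third value]
(c → b) ∧ b = U ∧ 0 = U
b → ((c → b) ∧ b) = 0 → U = U
They differ because Strong Kleene logic and K3ʷ treat U differently under the binary connectives.

1; U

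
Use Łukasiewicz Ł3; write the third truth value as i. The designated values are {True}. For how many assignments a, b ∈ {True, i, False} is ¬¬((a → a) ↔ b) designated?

3

Designated under: (a=True, b=True); (a=i, b=True); (a=False, b=True).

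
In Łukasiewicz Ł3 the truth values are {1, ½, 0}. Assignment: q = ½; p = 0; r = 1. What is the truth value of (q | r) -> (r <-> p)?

0

q | r = ½ | 1 = 1
r <-> p = 1 <-> 0 = 0
(q | r) -> (r <-> p) = 1 -> 0 = 0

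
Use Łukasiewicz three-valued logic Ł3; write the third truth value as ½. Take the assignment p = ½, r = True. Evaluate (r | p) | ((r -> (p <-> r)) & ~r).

r | p = True | ½ = True
p <-> r = ½ <-> True = ½  [1 − |½−1|]
r -> (p <-> r) = True -> ½ = ½
~r = ~True = False
(r -> (p <-> r)) & ~r = ½ & False = False
(r | p) | ((r -> (p <-> r)) & ~r) = True | False = True

True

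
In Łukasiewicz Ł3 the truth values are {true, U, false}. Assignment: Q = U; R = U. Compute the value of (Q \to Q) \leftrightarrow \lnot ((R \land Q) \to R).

Q \to Q = U \to U = true  [min(1, 1−½+½)]
R \land Q = U \land U = U
(R \land Q) \to R = U \to U = true
\lnot ((R \land Q) \to R) = \lnot true = false
(Q \to Q) \leftrightarrow \lnot ((R \land Q) \to R) = true \leftrightarrow false = false

false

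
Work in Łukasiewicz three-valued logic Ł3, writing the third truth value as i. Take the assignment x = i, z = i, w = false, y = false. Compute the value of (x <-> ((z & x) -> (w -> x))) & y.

z & x = i & i = i
w -> x = false -> i = true
(z & x) -> (w -> x) = i -> true = true
x <-> ((z & x) -> (w -> x)) = i <-> true = i
(x <-> ((z & x) -> (w -> x))) & y = i & false = false

false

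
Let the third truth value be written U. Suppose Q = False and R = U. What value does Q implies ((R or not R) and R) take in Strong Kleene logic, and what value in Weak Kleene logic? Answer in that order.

In Strong Kleene logic: not R = not U = U
R or not R = U or U = U
(R or not R) and R = U and U = U
Q implies ((R or not R) and R) = False implies U = True  [not False or U]
In Weak Kleene logic: not R = not U = U
R or not R = U or U = U
(R or not R) and R = U and U = U
Q implies ((R or not R) and R) = False implies U = U  [any arg is the third value ⇒ result is the third value]
They differ because Strong Kleene logic and Weak Kleene logic treat U differently under the binary connectives.

True; U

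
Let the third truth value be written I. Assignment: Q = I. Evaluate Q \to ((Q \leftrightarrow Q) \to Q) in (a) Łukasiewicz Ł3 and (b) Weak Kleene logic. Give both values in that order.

In Łukasiewicz Ł3: Q \leftrightarrow Q = I \leftrightarrow I = ⊤  [1 − |½−½|]
(Q \leftrightarrow Q) \to Q = ⊤ \to I = I
Q \to ((Q \leftrightarrow Q) \to Q) = I \to I = ⊤
In Weak Kleene logic: Q \leftrightarrow Q = I \leftrightarrow I = I
(Q \leftrightarrow Q) \to Q = I \to I = I
Q \to ((Q \leftrightarrow Q) \to Q) = I \to I = I
They differ because Łukasiewicz Ł3 and Weak Kleene logic treat I differently under the binary connectives.

⊤; I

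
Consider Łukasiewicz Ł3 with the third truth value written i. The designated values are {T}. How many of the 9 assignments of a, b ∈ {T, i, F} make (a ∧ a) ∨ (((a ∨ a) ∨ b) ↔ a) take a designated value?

6

Of the 9 assignments, 6 give a value in {T}.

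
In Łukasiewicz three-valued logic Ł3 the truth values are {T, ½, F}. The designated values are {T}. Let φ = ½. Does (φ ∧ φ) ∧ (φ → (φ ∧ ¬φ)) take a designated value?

φ ∧ φ = ½ ∧ ½ = ½
¬φ = ¬½ = ½
φ ∧ ¬φ = ½ ∧ ½ = ½
φ → (φ ∧ ¬φ) = ½ → ½ = T  [min(1, 1−½+½)]
(φ ∧ φ) ∧ (φ → (φ ∧ ¬φ)) = ½ ∧ T = ½
½ ∉ {T}.

No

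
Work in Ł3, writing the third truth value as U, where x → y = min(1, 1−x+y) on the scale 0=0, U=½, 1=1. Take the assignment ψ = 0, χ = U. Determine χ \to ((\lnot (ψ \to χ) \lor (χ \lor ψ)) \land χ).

1

ψ \to χ = 0 \to U = 1  [min(1, 1−0+½)]
\lnot (ψ \to χ) = \lnot 1 = 0
χ \lor ψ = U \lor 0 = U
\lnot (ψ \to χ) \lor (χ \lor ψ) = 0 \lor U = U
(\lnot (ψ \to χ) \lor (χ \lor ψ)) \land χ = U \land U = U
χ \to ((\lnot (ψ \to χ) \lor (χ \lor ψ)) \land χ) = U \to U = 1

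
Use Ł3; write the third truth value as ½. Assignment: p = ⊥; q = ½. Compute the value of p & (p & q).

⊥

p & q = ⊥ & ½ = ⊥
p & (p & q) = ⊥ & ⊥ = ⊥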